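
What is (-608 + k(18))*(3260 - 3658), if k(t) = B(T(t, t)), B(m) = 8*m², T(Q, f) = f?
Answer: -789632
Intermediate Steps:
k(t) = 8*t²
(-608 + k(18))*(3260 - 3658) = (-608 + 8*18²)*(3260 - 3658) = (-608 + 8*324)*(-398) = (-608 + 2592)*(-398) = 1984*(-398) = -789632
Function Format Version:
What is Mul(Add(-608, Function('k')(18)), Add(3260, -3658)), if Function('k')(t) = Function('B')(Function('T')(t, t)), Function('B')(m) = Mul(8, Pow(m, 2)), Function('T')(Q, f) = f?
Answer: -789632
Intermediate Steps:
Function('k')(t) = Mul(8, Pow(t, 2))
Mul(Add(-608, Function('k')(18)), Add(3260, -3658)) = Mul(Add(-608, Mul(8, Pow(18, 2))), Add(3260, -3658)) = Mul(Add(-608, Mul(8, 324)), -398) = Mul(Add(-608, 2592), -398) = Mul(1984, -398) = -789632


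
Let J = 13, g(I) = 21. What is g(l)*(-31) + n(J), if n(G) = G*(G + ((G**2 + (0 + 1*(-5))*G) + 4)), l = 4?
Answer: 922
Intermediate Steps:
n(G) = G*(4 + G**2 - 4*G) (n(G) = G*(G + ((G**2 + (0 - 5)*G) + 4)) = G*(G + ((G**2 - 5*G) + 4)) = G*(G + (4 + G**2 - 5*G)) = G*(4 + G**2 - 4*G))
g(l)*(-31) + n(J) = 21*(-31) + 13*(4 + 13**2 - 4*13) = -651 + 13*(4 + 169 - 52) = -651 + 13*121 = -651 + 1573 = 922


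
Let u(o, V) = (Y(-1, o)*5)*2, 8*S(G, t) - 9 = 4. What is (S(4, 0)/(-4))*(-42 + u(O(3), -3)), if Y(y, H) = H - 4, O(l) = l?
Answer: 169/8 ≈ 21.125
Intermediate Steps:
S(G, t) = 13/8 (S(G, t) = 9/8 + (⅛)*4 = 9/8 + ½ = 13/8)
Y(y, H) = -4 + H
u(o, V) = -40 + 10*o (u(o, V) = ((-4 + o)*5)*2 = (-20 + 5*o)*2 = -40 + 10*o)
(S(4, 0)/(-4))*(-42 + u(O(3), -3)) = ((13/8)/(-4))*(-42 + (-40 + 10*3)) = ((13/8)*(-¼))*(-42 + (-40 + 30)) = -13*(-42 - 10)/32 = -13/32*(-52) = 169/8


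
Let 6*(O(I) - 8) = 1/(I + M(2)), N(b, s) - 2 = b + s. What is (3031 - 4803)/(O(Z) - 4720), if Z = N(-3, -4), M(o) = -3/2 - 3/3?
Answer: 79740/212041 ≈ 0.37606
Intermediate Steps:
M(o) = -5/2 (M(o) = -3*1/2 - 3*1/3 = -3/2 - 1 = -5/2)
N(b, s) = 2 + b + s (N(b, s) = 2 + (b + s) = 2 + b + s)
Z = -5 (Z = 2 - 3 - 4 = -5)
O(I) = 8 + 1/(6*(-5/2 + I)) (O(I) = 8 + 1/(6*(I - 5/2)) = 8 + 1/(6*(-5/2 + I)))
(3031 - 4803)/(O(Z) - 4720) = (3031 - 4803)/((-119 + 48*(-5))/(3*(-5 + 2*(-5))) - 4720) = -1772/((-119 - 240)/(3*(-5 - 10)) - 4720) = -1772/((1/3)*(-359)/(-15) - 4720) = -1772/((1/3)*(-1/15)*(-359) - 4720) = -1772/(359/45 - 4720) = -1772/(-212041/45) = -1772*(-45/212041) = 79740/212041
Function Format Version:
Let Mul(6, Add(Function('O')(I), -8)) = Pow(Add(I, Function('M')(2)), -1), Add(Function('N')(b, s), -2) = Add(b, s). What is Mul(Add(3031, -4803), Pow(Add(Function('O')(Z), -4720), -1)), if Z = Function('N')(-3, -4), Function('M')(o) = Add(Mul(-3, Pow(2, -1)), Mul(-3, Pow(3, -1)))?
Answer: Rational(79740, 212041) ≈ 0.37606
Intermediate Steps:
Function('M')(o) = Rational(-5, 2) (Function('M')(o) = Add(Mul(-3, Rational(1, 2)), Mul(-3, Rational(1, 3))) = Add(Rational(-3, 2), -1) = Rational(-5, 2))
Function('N')(b, s) = Add(2, b, s) (Function('N')(b, s) = Add(2, Add(b, s)) = Add(2, b, s))
Z = -5 (Z = Add(2, -3, -4) = -5)
Function('O')(I) = Add(8, Mul(Rational(1, 6), Pow(Add(Rational(-5, 2), I), -1))) (Function('O')(I) = Add(8, Mul(Rational(1, 6), Pow(Add(I, Rational(-5, 2)), -1))) = Add(8, Mul(Rational(1, 6), Pow(Add(Rational(-5, 2), I), -1))))
Mul(Add(3031, -4803), Pow(Add(Function('O')(Z), -4720), -1)) = Mul(Add(3031, -4803), Pow(Add(Mul(Rational(1, 3), Pow(Add(-5, Mul(2, -5)), -1), Add(-119, Mul(48, -5))), -4720), -1)) = Mul(-1772, Pow(Add(Mul(Rational(1, 3), Pow(Add(-5, -10), -1), Add(-119, -240)), -4720), -1)) = Mul(-1772, Pow(Add(Mul(Rational(1, 3), Pow(-15, -1), -359), -4720), -1)) = Mul(-1772, Pow(Add(Mul(Rational(1, 3), Rational(-1, 15), -359), -4720), -1)) = Mul(-1772, Pow(Add(Rational(359, 45), -4720), -1)) = Mul(-1772, Pow(Rational(-212041, 45), -1)) = Mul(-1772, Rational(-45, 212041)) = Rational(79740, 212041)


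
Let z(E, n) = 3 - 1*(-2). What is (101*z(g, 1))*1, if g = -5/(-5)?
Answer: 505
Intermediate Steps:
g = 1 (g = -5*(-1/5) = 1)
z(E, n) = 5 (z(E, n) = 3 + 2 = 5)
(101*z(g, 1))*1 = (101*5)*1 = 505*1 = 505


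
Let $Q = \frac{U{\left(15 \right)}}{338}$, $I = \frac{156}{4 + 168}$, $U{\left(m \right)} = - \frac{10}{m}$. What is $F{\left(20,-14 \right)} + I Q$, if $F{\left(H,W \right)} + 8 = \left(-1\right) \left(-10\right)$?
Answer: $\frac{1117}{559} \approx 1.9982$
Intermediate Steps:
$F{\left(H,W \right)} = 2$ ($F{\left(H,W \right)} = -8 - -10 = -8 + 10 = 2$)
$I = \frac{39}{43}$ ($I = \frac{156}{172} = 156 \cdot \frac{1}{172} = \frac{39}{43} \approx 0.90698$)
$Q = - \frac{1}{507}$ ($Q = \frac{\left(-10\right) \frac{1}{15}}{338} = \left(-10\right) \frac{1}{15} \cdot \frac{1}{338} = \left(- \frac{2}{3}\right) \frac{1}{338} = - \frac{1}{507} \approx -0.0019724$)
$F{\left(20,-14 \right)} + I Q = 2 + \frac{39}{43} \left(- \frac{1}{507}\right) = 2 - \frac{1}{559} = \frac{1117}{559}$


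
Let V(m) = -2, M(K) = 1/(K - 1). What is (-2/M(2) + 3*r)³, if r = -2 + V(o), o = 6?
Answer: -2744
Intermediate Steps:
M(K) = 1/(-1 + K)
r = -4 (r = -2 - 2 = -4)
(-2/M(2) + 3*r)³ = (-2/(1/(-1 + 2)) + 3*(-4))³ = (-2/(1/1) - 12)³ = (-2/1 - 12)³ = (-2*1 - 12)³ = (-2 - 12)³ = (-14)³ = -2744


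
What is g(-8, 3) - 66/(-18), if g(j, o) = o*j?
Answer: -61/3 ≈ -20.333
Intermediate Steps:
g(j, o) = j*o
g(-8, 3) - 66/(-18) = -8*3 - 66/(-18) = -24 - 66*(-1/18) = -24 + 11/3 = -61/3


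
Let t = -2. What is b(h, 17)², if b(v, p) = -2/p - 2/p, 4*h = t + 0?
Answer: 16/289 ≈ 0.055363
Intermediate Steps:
h = -½ (h = (-2 + 0)/4 = (¼)*(-2) = -½ ≈ -0.50000)
b(v, p) = -4/p
b(h, 17)² = (-4/17)² = 16/289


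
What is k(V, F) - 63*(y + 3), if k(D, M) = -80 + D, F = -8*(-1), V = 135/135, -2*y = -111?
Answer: -7529/2 ≈ -3764.5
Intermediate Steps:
y = 111/2 (y = -½*(-111) = 111/2 ≈ 55.500)
V = 1 (V = 135*(1/135) = 1)
F = 8
k(V, F) - 63*(y + 3) = (-80 + 1) - 63*(111/2 + 3) = -79 - 63*117/2 = -79 - 1*7371/2 = -79 - 7371/2 = -7529/2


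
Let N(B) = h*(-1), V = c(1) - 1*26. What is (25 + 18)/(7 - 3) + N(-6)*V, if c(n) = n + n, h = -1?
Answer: -53/4 ≈ -13.250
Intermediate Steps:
c(n) = 2*n
V = -24 (V = 2*1 - 1*26 = 2 - 26 = -24)
N(B) = 1 (N(B) = -1*(-1) = 1)
(25 + 18)/(7 - 3) + N(-6)*V = (25 + 18)/(7 - 3) + 1*(-24) = 43/4 - 24 = -53/4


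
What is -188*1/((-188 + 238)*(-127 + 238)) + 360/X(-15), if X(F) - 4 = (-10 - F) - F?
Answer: 41531/2775 ≈ 14.966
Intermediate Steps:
X(F) = -6 - 2*F (X(F) = 4 + ((-10 - F) - F) = 4 + (-10 - 2*F) = -6 - 2*F)
-188*1/((-188 + 238)*(-127 + 238)) + 360/X(-15) = -188*1/((-188 + 238)*(-127 + 238)) + 360/(-6 - 2*(-15)) = -188/(50*111) + 360/(-6 + 30) = -188/5550 + 360/24 = -188*1/5550 + 360*(1/24) = -94/2775 + 15 = 41531/2775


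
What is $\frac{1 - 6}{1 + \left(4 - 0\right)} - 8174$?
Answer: $-8175$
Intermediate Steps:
$\frac{1 - 6}{1 + \left(4 - 0\right)} - 8174 = - \frac{5}{1 + \left(4 + 0\right)} - 8174 = - \frac{5}{1 + 4} - 8174 = - \frac{5}{5} - 8174 = \left(-5\right) \frac{1}{5} - 8174 = -1 - 8174 = -8175$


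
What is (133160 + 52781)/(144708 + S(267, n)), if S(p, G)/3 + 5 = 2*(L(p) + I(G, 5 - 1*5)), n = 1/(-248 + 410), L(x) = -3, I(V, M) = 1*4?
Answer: 185941/144699 ≈ 1.2850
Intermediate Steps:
I(V, M) = 4
n = 1/162 ≈ 0.0061728
S(p, G) = -9 (S(p, G) = -15 + 3*(2*(-3 + 4)) = -15 + 3*(2*1) = -15 + 3*2 = -15 + 6 = -9)
(133160 + 52781)/(144708 + S(267, n)) = (133160 + 52781)/(144708 - 9) = 185941/144699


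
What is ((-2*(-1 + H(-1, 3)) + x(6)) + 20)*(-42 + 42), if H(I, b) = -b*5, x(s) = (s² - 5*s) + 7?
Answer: 0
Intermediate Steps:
x(s) = 7 + s² - 5*s
H(I, b) = -5*b
((-2*(-1 + H(-1, 3)) + x(6)) + 20)*(-42 + 42) = ((-2*(-1 - 5*3) + (7 + 6² - 5*6)) + 20)*(-42 + 42) = ((-2*(-1 - 15) + (7 + 36 - 30)) + 20)*0 = ((-2*(-16) + 13) + 20)*0 = ((32 + 13) + 20)*0 = (45 + 20)*0 = 65*0 = 0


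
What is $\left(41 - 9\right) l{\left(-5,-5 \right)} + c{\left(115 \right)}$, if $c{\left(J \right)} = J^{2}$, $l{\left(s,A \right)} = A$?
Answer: $13065$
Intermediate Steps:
$\left(41 - 9\right) l{\left(-5,-5 \right)} + c{\left(115 \right)} = \left(41 - 9\right) \left(-5\right) + 115^{2} = 32 \left(-5\right) + 13225 = -160 + 13225 = 13065$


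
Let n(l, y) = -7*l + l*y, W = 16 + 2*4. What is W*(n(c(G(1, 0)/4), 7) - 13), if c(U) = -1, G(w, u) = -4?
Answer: -312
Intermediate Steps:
W = 24 (W = 16 + 8 = 24)
W*(n(c(G(1, 0)/4), 7) - 13) = 24*(-(-7 + 7) - 13) = 24*(-1*0 - 13) = 24*(0 - 13) = 24*(-13) = -312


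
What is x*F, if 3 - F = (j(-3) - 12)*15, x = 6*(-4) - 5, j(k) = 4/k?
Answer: -5887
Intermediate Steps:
x = -29 (x = -24 - 5 = -29)
F = 203 (F = 3 - (4/(-3) - 12)*15 = 3 - (4*(-1/3) - 12)*15 = 3 - (-4/3 - 12)*15 = 3 - (-40)*15/3 = 3 - 1*(-200) = 3 + 200 = 203)
x*F = -29*203 = -5887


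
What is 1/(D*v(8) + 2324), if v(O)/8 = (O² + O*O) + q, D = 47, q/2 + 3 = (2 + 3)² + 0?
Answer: 1/66996 ≈ 1.4926e-5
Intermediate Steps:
q = 44 (q = -6 + 2*((2 + 3)² + 0) = -6 + 2*(5² + 0) = -6 + 2*(25 + 0) = -6 + 2*25 = -6 + 50 = 44)
v(O) = 352 + 16*O² (v(O) = 8*((O² + O*O) + 44) = 8*((O² + O²) + 44) = 8*(2*O² + 44) = 8*(44 + 2*O²) = 352 + 16*O²)
1/(D*v(8) + 2324) = 1/(47*(352 + 16*8²) + 2324) = 1/(47*(352 + 16*64) + 2324) = 1/(47*(352 + 1024) + 2324) = 1/(47*1376 + 2324) = 1/(64672 + 2324) = 1/66996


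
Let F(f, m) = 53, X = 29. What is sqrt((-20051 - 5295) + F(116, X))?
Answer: I*sqrt(25293) ≈ 159.04*I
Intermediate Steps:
sqrt((-20051 - 5295) + F(116, X)) = sqrt((-20051 - 5295) + 53) = sqrt(-25346 + 53) = sqrt(-25293) = I*sqrt(25293)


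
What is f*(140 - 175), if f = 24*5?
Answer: -4200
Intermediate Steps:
f = 120
f*(140 - 175) = 120*(140 - 175) = 120*(-35) = -4200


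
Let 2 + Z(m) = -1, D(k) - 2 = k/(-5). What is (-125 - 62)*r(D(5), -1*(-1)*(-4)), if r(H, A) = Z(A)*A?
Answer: -2244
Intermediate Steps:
D(k) = 2 - k/5 (D(k) = 2 + k/(-5) = 2 + k*(-1/5) = 2 - k/5)
Z(m) = -3 (Z(m) = -2 - 1 = -3)
r(H, A) = -3*A
(-125 - 62)*r(D(5), -1*(-1)*(-4)) = (-125 - 62)*(-3*(-1*(-1))*(-4)) = -(-561)*1*(-4) = -(-561)*(-4) = -187*12 = -2244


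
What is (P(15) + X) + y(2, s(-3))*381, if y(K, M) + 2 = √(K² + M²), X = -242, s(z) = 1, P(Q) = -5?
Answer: -1009 + 381*√5 ≈ -157.06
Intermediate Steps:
y(K, M) = -2 + √(K² + M²)
(P(15) + X) + y(2, s(-3))*381 = (-5 - 242) + (-2 + √(2² + 1²))*381 = -247 + (-2 + √(4 + 1))*381 = -247 + (-2 + √5)*381 = -247 + (-762 + 381*√5) = -1009 + 381*√5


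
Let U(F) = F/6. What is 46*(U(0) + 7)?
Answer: 322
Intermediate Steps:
U(F) = F/6 (U(F) = F*(⅙) = F/6)
46*(U(0) + 7) = 46*((⅙)*0 + 7) = 46*(0 + 7) = 46*7 = 322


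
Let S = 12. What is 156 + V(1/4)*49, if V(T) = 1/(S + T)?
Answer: 160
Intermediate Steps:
V(T) = 1/(12 + T)
156 + V(1/4)*49 = 156 + 49/(12 + 1/4) = 156 + 49/(49/4) = 156 + (4/49)*49 = 156 + 4 = 160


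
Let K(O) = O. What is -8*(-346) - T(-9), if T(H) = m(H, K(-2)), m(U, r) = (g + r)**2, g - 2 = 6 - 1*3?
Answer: 2759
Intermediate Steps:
g = 5 (g = 2 + (6 - 1*3) = 2 + (6 - 3) = 2 + 3 = 5)
m(U, r) = (5 + r)**2
T(H) = 9 (T(H) = (5 - 2)**2 = 3**2 = 9)
-8*(-346) - T(-9) = -8*(-346) - 1*9 = 2768 - 9 = 2759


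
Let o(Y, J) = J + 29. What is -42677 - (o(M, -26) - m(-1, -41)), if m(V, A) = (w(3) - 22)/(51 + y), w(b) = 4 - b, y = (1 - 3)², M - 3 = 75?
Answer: -2347421/55 ≈ -42680.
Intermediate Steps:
M = 78 (M = 3 + 75 = 78)
y = 4 (y = (-2)² = 4)
o(Y, J) = 29 + J
m(V, A) = -21/55 (m(V, A) = ((4 - 1*3) - 22)/(51 + 4) = ((4 - 3) - 22)/55 = (1 - 22)*(1/55) = -21*1/55 = -21/55)
-42677 - (o(M, -26) - m(-1, -41)) = -42677 - ((29 - 26) - 1*(-21/55)) = -42677 - (3 + 21/55) = -42677 - 1*186/55 = -42677 - 186/55 = -2347421/55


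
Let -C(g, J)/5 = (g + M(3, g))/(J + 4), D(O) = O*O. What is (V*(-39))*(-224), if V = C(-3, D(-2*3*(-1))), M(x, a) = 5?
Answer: -2184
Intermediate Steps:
D(O) = O²
C(g, J) = -5*(5 + g)/(4 + J) (C(g, J) = -5*(g + 5)/(J + 4) = -5*(5 + g)/(4 + J))
V = -¼ (V = 5*(-5 - 1*(-3))/(4 + (-2*3*(-1))²) = 5*(-5 + 3)/(4 + (-6*(-1))²) = 5*(-2)/(4 + 6²) = 5*(-2)/(4 + 36) = 5*(-2)/40 = 5*(1/40)*(-2) = -¼ ≈ -0.25000)
(V*(-39))*(-224) = -¼*(-39)*(-224) = (39/4)*(-224) = -2184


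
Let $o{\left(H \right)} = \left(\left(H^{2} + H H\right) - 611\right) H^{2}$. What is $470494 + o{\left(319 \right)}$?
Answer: $20648896765$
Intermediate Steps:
$o{\left(H \right)} = H^{2} \left(-611 + 2 H^{2}\right)$ ($o{\left(H \right)} = \left(\left(H^{2} + H^{2}\right) - 611\right) H^{2} = \left(2 H^{2} - 611\right) H^{2} = \left(-611 + 2 H^{2}\right) H^{2} = H^{2} \left(-611 + 2 H^{2}\right)$)
$470494 + o{\left(319 \right)} = 470494 + 319^{2} \left(-611 + 2 \cdot 319^{2}\right) = 470494 + 101761 \left(-611 + 2 \cdot 101761\right) = 470494 + 101761 \left(-611 + 203522\right) = 470494 + 101761 \cdot 202911 = 470494 + 20648426271 = 20648896765$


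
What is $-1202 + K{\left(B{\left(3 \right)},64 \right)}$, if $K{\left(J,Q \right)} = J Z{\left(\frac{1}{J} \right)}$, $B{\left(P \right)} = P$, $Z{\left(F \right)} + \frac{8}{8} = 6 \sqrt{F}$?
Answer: $-1205 + 6 \sqrt{3} \approx -1194.6$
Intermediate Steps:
$Z{\left(F \right)} = -1 + 6 \sqrt{F}$
$K{\left(J,Q \right)} = J \left(-1 + 6 \sqrt{\frac{1}{J}}\right)$
$-1202 + K{\left(B{\left(3 \right)},64 \right)} = -1202 + 3 \left(-1 + 6 \sqrt{\frac{1}{3}}\right) = -1202 + 3 \left(-1 + \frac{6}{\sqrt{3}}\right) = -1202 + 3 \left(-1 + 6 \frac{\sqrt{3}}{3}\right) = -1202 + 3 \left(-1 + 2 \sqrt{3}\right) = -1202 - \left(3 - 6 \sqrt{3}\right) = -1205 + 6 \sqrt{3}$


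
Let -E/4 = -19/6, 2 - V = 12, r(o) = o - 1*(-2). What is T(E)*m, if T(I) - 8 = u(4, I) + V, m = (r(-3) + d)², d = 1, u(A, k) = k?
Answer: 0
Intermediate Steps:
r(o) = 2 + o (r(o) = o + 2 = 2 + o)
V = -10 (V = 2 - 1*12 = 2 - 12 = -10)
E = 38/3 (E = -(-76)/6 = -4*(-19/6) = 38/3 ≈ 12.667)
m = 0 (m = ((2 - 3) + 1)² = (-1 + 1)² = 0² = 0)
T(I) = -2 + I (T(I) = 8 + (I - 10) = 8 + (-10 + I) = -2 + I)
T(E)*m = (-2 + 38/3)*0 = (32/3)*0 = 0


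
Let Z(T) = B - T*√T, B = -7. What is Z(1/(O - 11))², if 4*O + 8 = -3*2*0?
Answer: (1183 - I*√13)²/28561 ≈ 49.0 - 0.29868*I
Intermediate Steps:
O = -2 (O = -2 + (-3*2*0)/4 = -2 + (-6*0)/4 = -2 + (¼)*0 = -2 + 0 = -2)
Z(T) = -7 - T^(3/2) (Z(T) = -7 - T*√T = -7 - T^(3/2))
Z(1/(O - 11))² = (-7 - (1/(-2 - 11))^(3/2))² = (-7 - (1/(-13))^(3/2))² = (-7 - (-1/13)^(3/2))² = (-7 - (-1)*I*√13/169)² = (-7 + I*√13/169)²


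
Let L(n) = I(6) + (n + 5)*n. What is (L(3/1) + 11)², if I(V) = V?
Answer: 1681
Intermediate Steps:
L(n) = 6 + n*(5 + n) (L(n) = 6 + (n + 5)*n = 6 + (5 + n)*n = 6 + n*(5 + n))
(L(3/1) + 11)² = ((6 + (3/1)² + 5*(3/1)) + 11)² = ((6 + (3*1)² + 5*(3*1)) + 11)² = ((6 + 3² + 5*3) + 11)² = ((6 + 9 + 15) + 11)² = (30 + 11)² = 41² = 1681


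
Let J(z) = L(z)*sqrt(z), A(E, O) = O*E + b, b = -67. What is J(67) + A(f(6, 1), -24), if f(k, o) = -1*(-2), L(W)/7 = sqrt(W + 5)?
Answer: -115 + 42*sqrt(134) ≈ 371.19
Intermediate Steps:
L(W) = 7*sqrt(5 + W) (L(W) = 7*sqrt(W + 5) = 7*sqrt(5 + W))
f(k, o) = 2
A(E, O) = -67 + E*O (A(E, O) = O*E - 67 = E*O - 67 = -67 + E*O)
J(z) = 7*sqrt(z)*sqrt(5 + z) (J(z) = (7*sqrt(5 + z))*sqrt(z) = 7*sqrt(z)*sqrt(5 + z))
J(67) + A(f(6, 1), -24) = 7*sqrt(67)*sqrt(5 + 67) + (-67 + 2*(-24)) = 7*sqrt(67)*sqrt(72) + (-67 - 48) = 7*sqrt(67)*(6*sqrt(2)) - 115 = 42*sqrt(134) - 115 = -115 + 42*sqrt(134)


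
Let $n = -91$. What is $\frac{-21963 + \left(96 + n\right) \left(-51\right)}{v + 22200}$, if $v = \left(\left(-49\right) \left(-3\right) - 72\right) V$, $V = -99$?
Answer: $- \frac{7406}{4925} \approx -1.5038$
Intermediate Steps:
$v = -7425$ ($v = \left(\left(-49\right) \left(-3\right) - 72\right) \left(-99\right) = \left(147 - 72\right) \left(-99\right) = 75 \left(-99\right) = -7425$)
$\frac{-21963 + \left(96 + n\right) \left(-51\right)}{v + 22200} = \frac{-21963 + \left(96 - 91\right) \left(-51\right)}{-7425 + 22200} = \frac{-21963 + 5 \left(-51\right)}{14775} = \left(-21963 - 255\right) \frac{1}{14775} = \left(-22218\right) \frac{1}{14775} = - \frac{7406}{4925}$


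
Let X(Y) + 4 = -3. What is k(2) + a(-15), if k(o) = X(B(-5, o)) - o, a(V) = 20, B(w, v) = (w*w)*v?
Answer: 11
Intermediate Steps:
B(w, v) = v*w² (B(w, v) = w²*v = v*w²)
X(Y) = -7 (X(Y) = -4 - 3 = -7)
k(o) = -7 - o
k(2) + a(-15) = (-7 - 1*2) + 20 = (-7 - 2) + 20 = -9 + 20 = 11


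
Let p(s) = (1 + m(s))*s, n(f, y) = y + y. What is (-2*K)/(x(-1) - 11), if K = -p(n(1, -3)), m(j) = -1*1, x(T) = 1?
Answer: 0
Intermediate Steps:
m(j) = -1
n(f, y) = 2*y
p(s) = 0 (p(s) = (1 - 1)*s = 0*s = 0)
K = 0 (K = -1*0 = 0)
(-2*K)/(x(-1) - 11) = (-2*0)/(1 - 11) = 0/(-10) = 0*(-⅒) = 0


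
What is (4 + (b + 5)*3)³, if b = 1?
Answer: 10648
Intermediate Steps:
(4 + (b + 5)*3)³ = (4 + (1 + 5)*3)³ = (4 + 6*3)³ = (4 + 18)³ = 22³ = 10648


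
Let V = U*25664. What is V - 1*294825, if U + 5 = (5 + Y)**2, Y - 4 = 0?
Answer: 1655639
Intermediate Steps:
Y = 4 (Y = 4 + 0 = 4)
U = 76 (U = -5 + (5 + 4)**2 = -5 + 9**2 = -5 + 81 = 76)
V = 1950464 (V = 76*25664 = 1950464)
V - 1*294825 = 1950464 - 1*294825 = 1950464 - 294825 = 1655639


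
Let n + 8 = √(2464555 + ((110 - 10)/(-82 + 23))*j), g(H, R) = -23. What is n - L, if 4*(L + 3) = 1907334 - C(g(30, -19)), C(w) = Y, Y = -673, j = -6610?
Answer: -1908027/4 + √8618114955/59 ≈ -4.7543e+5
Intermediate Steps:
C(w) = -673
L = 1907995/4 (L = -3 + (1907334 - 1*(-673))/4 = -3 + (1907334 + 673)/4 = -3 + (¼)*1908007 = -3 + 1908007/4 = 1907995/4 ≈ 4.7700e+5)
n = -8 + √8618114955/59 (n = -8 + √(2464555 + ((110 - 10)/(-82 + 23))*(-6610)) = -8 + √(2464555 + (100/(-59))*(-6610)) = -8 + √(2464555 + (100*(-1/59))*(-6610)) = -8 + √(2464555 - 100/59*(-6610)) = -8 + √(2464555 + 661000/59) = -8 + √(146069745/59) = -8 + √8618114955/59 ≈ 1565.5)
n - L = (-8 + √8618114955/59) - 1*1907995/4 = (-8 + √8618114955/59) - 1907995/4 = -1908027/4 + √8618114955/59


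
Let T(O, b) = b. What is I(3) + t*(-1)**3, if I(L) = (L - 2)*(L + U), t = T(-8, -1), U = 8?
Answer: 12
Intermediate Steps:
t = -1
I(L) = (-2 + L)*(8 + L) (I(L) = (L - 2)*(L + 8) = (-2 + L)*(8 + L))
I(3) + t*(-1)**3 = (-16 + 3**2 + 6*3) - 1*(-1)**3 = (-16 + 9 + 18) - 1*(-1) = 11 + 1 = 12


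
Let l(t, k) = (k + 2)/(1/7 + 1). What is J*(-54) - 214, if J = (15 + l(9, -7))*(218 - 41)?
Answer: -407071/4 ≈ -1.0177e+5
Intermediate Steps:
l(t, k) = 7/4 + 7*k/8 (l(t, k) = (2 + k)/(1/7 + 1) = (2 + k)/(8/7) = (2 + k)*(7/8) = 7/4 + 7*k/8)
J = 15045/8 (J = (15 + (7/4 + (7/8)*(-7)))*(218 - 41) = (15 + (7/4 - 49/8))*177 = (15 - 35/8)*177 = (85/8)*177 = 15045/8 ≈ 1880.6)
J*(-54) - 214 = (15045/8)*(-54) - 214 = -406215/4 - 214 = -407071/4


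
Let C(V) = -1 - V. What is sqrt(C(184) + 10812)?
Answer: sqrt(10627) ≈ 103.09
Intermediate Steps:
sqrt(C(184) + 10812) = sqrt((-1 - 1*184) + 10812) = sqrt((-1 - 184) + 10812) = sqrt(-185 + 10812) = sqrt(10627)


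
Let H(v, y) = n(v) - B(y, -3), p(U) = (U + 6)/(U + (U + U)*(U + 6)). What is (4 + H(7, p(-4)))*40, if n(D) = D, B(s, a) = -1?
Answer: 480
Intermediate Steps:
p(U) = (6 + U)/(U + 2*U*(6 + U)) (p(U) = (6 + U)/(U + (2*U)*(6 + U)) = (6 + U)/(U + 2*U*(6 + U)))
H(v, y) = 1 + v (H(v, y) = v - 1*(-1) = v + 1 = 1 + v)
(4 + H(7, p(-4)))*40 = (4 + (1 + 7))*40 = (4 + 8)*40 = 12*40 = 480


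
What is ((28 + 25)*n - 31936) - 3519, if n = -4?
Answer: -35667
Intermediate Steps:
((28 + 25)*n - 31936) - 3519 = ((28 + 25)*(-4) - 31936) - 3519 = (53*(-4) - 31936) - 3519 = (-212 - 31936) - 3519 = -32148 - 3519 = -35667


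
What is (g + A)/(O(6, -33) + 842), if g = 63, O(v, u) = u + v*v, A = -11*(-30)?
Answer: 393/845 ≈ 0.46509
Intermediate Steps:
A = 330
O(v, u) = u + v²
(g + A)/(O(6, -33) + 842) = (63 + 330)/((-33 + 6²) + 842) = 393/((-33 + 36) + 842) = 393/(3 + 842) = 393/845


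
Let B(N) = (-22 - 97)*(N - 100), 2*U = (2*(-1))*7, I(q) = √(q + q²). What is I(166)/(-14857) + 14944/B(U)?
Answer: 14944/12733 - √27722/14857 ≈ 1.1624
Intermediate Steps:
U = -7 (U = ((2*(-1))*7)/2 = (-2*7)/2 = (½)*(-14) = -7)
B(N) = 11900 - 119*N (B(N) = -119*(-100 + N) = 11900 - 119*N)
I(166)/(-14857) + 14944/B(U) = √(166*(1 + 166))/(-14857) + 14944/(11900 - 119*(-7)) = √(166*167)*(-1/14857) + 14944/(11900 + 833) = √27722*(-1/14857) + 14944/12733 = -√27722/14857 + 14944*(1/12733) = -√27722/14857 + 14944/12733 = 14944/12733 - √27722/14857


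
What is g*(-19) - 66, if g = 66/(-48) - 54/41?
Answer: -4871/328 ≈ -14.851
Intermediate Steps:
g = -883/328 (g = 66*(-1/48) - 54*1/41 = -11/8 - 54/41 = -883/328 ≈ -2.6921)
g*(-19) - 66 = -883/328*(-19) - 66 = 16777/328 - 66 = -4871/328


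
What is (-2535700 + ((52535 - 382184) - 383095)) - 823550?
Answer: -4071994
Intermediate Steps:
(-2535700 + ((52535 - 382184) - 383095)) - 823550 = (-2535700 + (-329649 - 383095)) - 823550 = (-2535700 - 712744) - 823550 = -3248444 - 823550 = -4071994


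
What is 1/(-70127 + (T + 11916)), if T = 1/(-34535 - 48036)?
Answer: -82571/4806540482 ≈ -1.7179e-5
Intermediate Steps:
T = -1/82571 (T = 1/(-82571) = -1/82571 ≈ -1.2111e-5)
1/(-70127 + (T + 11916)) = 1/(-70127 + (-1/82571 + 11916)) = 1/(-70127 + 983916035/82571) = 1/(-4806540482/82571) = -82571/4806540482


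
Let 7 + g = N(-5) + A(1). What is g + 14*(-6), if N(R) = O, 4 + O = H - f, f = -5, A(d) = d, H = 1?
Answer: -88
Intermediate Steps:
O = 2 (O = -4 + (1 - 1*(-5)) = -4 + (1 + 5) = -4 + 6 = 2)
N(R) = 2
g = -4 (g = -7 + (2 + 1) = -7 + 3 = -4)
g + 14*(-6) = -4 + 14*(-6) = -4 - 84 = -88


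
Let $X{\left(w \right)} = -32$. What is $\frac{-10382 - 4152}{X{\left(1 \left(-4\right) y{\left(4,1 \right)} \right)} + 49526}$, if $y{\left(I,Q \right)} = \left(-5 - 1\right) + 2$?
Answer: $- \frac{7267}{24747} \approx -0.29365$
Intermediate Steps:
$y{\left(I,Q \right)} = -4$ ($y{\left(I,Q \right)} = -6 + 2 = -4$)
$\frac{-10382 - 4152}{X{\left(1 \left(-4\right) y{\left(4,1 \right)} \right)} + 49526} = \frac{-10382 - 4152}{-32 + 49526} = - \frac{14534}{49494} = \left(-14534\right) \frac{1}{49494} = - \frac{7267}{24747}$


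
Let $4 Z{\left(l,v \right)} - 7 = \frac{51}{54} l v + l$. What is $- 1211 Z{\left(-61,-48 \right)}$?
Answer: $- \frac{4925137}{6} \approx -8.2086 \cdot 10^{5}$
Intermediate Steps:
$Z{\left(l,v \right)} = \frac{7}{4} + \frac{l}{4} + \frac{17 l v}{72}$ ($Z{\left(l,v \right)} = \frac{7}{4} + \frac{\frac{51}{54} l v + l}{4} = \frac{7}{4} + \frac{51 \cdot \frac{1}{54} l v + l}{4} = \frac{7}{4} + \frac{\frac{17 l}{18} v + l}{4} = \frac{7}{4} + \frac{\frac{17 l v}{18} + l}{4} = \frac{7}{4} + \frac{l + \frac{17 l v}{18}}{4} = \frac{7}{4} + \left(\frac{l}{4} + \frac{17 l v}{72}\right) = \frac{7}{4} + \frac{l}{4} + \frac{17 l v}{72}$)
$- 1211 Z{\left(-61,-48 \right)} = - 1211 \left(\frac{7}{4} + \frac{1}{4} \left(-61\right) + \frac{17}{72} \left(-61\right) \left(-48\right)\right) = - 1211 \left(\frac{7}{4} - \frac{61}{4} + \frac{2074}{3}\right) = \left(-1211\right) \frac{4067}{6} = - \frac{4925137}{6}$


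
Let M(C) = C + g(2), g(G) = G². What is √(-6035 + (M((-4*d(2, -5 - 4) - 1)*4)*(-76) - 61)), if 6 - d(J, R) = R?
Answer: 4*√759 ≈ 110.20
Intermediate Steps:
d(J, R) = 6 - R
M(C) = 4 + C (M(C) = C + 2² = C + 4 = 4 + C)
√(-6035 + (M((-4*d(2, -5 - 4) - 1)*4)*(-76) - 61)) = √(-6035 + ((4 + (-4*(6 - (-5 - 4)) - 1)*4)*(-76) - 61)) = √(-6035 + ((4 + (-4*(6 - 1*(-9)) - 1)*4)*(-76) - 61)) = √(-6035 + ((4 + (-4*(6 + 9) - 1)*4)*(-76) - 61)) = √(-6035 + ((4 + (-4*15 - 1)*4)*(-76) - 61)) = √(-6035 + ((4 + (-60 - 1)*4)*(-76) - 61)) = √(-6035 + ((4 - 61*4)*(-76) - 61)) = √(-6035 + ((4 - 244)*(-76) - 61)) = √(-6035 + (-240*(-76) - 61)) = √(-6035 + (18240 - 61)) = √(-6035 + 18179) = √12144 = 4*√759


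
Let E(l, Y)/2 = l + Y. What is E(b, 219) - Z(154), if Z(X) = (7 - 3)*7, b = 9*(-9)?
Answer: 248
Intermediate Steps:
b = -81
E(l, Y) = 2*Y + 2*l (E(l, Y) = 2*(l + Y) = 2*(Y + l) = 2*Y + 2*l)
Z(X) = 28 (Z(X) = 4*7 = 28)
E(b, 219) - Z(154) = (2*219 + 2*(-81)) - 1*28 = (438 - 162) - 28 = 276 - 28 = 248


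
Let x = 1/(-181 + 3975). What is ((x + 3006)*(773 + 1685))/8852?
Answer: 14016456185/16792244 ≈ 834.70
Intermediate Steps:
x = 1/3794 ≈ 0.00026357
((x + 3006)*(773 + 1685))/8852 = ((1/3794 + 3006)*(773 + 1685))/8852 = ((11404765/3794)*2458)*(1/8852) = (14016456185/1897)*(1/8852) = 14016456185/16792244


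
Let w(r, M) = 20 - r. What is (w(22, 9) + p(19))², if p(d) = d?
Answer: 289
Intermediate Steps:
(w(22, 9) + p(19))² = ((20 - 1*22) + 19)² = ((20 - 22) + 19)² = (-2 + 19)² = 17² = 289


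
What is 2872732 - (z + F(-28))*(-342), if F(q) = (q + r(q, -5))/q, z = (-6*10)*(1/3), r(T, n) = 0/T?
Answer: 2866234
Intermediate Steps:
r(T, n) = 0
z = -20 (z = -60/3 = -60*⅓ = -20)
F(q) = 1 (F(q) = (q + 0)/q = q/q = 1)
2872732 - (z + F(-28))*(-342) = 2872732 - (-20 + 1)*(-342) = 2872732 - (-19)*(-342) = 2872732 - 1*6498 = 2872732 - 6498 = 2866234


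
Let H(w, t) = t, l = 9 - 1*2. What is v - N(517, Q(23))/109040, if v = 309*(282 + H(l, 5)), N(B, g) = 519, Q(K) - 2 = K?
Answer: 9669993801/109040 ≈ 88683.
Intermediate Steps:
Q(K) = 2 + K
l = 7 (l = 9 - 2 = 7)
v = 88683 (v = 309*(282 + 5) = 309*287 = 88683)
v - N(517, Q(23))/109040 = 88683 - 519/109040 = 9669993801/109040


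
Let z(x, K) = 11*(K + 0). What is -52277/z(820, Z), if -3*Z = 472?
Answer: 156831/5192 ≈ 30.206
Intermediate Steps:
Z = -472/3 (Z = -⅓*472 = -472/3 ≈ -157.33)
z(x, K) = 11*K
-52277/z(820, Z) = -52277/(11*(-472/3)) = -52277/(-5192/3) = -52277*(-3/5192) = 156831/5192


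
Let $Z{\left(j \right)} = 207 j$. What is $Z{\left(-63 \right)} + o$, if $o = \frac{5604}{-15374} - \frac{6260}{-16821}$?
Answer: $- \frac{1686239786929}{129303027} \approx -13041.0$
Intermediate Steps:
$o = \frac{988178}{129303027}$ ($o = 5604 \left(- \frac{1}{15374}\right) - - \frac{6260}{16821} = - \frac{2802}{7687} + \frac{6260}{16821} = \frac{988178}{129303027} \approx 0.0076423$)
$Z{\left(-63 \right)} + o = 207 \left(-63\right) + \frac{988178}{129303027} = -13041 + \frac{988178}{129303027} = - \frac{1686239786929}{129303027}$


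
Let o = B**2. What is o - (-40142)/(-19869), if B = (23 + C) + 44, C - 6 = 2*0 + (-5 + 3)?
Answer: 100119487/19869 ≈ 5039.0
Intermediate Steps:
C = 4 (C = 6 + (2*0 + (-5 + 3)) = 6 + (0 - 2) = 6 - 2 = 4)
B = 71 (B = (23 + 4) + 44 = 27 + 44 = 71)
o = 5041 (o = 71**2 = 5041)
o - (-40142)/(-19869) = 5041 - (-40142)/(-19869) = 5041 - (-40142)*(-1)/19869 = 5041 - 1*40142/19869 = 5041 - 40142/19869 = 100119487/19869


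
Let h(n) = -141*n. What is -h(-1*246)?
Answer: -34686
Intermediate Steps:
-h(-1*246) = -(-141)*(-1*246) = -(-141)*(-246) = -1*34686 = -34686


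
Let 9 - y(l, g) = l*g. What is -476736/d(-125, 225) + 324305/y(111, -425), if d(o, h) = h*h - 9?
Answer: -28144859/11056784 ≈ -2.5455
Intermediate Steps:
d(o, h) = -9 + h**2 (d(o, h) = h**2 - 9 = -9 + h**2)
y(l, g) = 9 - g*l (y(l, g) = 9 - l*g = 9 - g*l)
-476736/d(-125, 225) + 324305/y(111, -425) = -476736/(-9 + 225**2) + 324305/(9 - 1*(-425)*111) = -476736/(-9 + 50625) + 324305/(9 + 47175) = -476736/50616 + 324305/47184 = -476736*1/50616 + 324305*(1/47184) = -19864/2109 + 324305/47184 = -28144859/11056784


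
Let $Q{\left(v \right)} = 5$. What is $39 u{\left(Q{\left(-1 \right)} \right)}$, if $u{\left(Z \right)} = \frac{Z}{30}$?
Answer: $\frac{13}{2} \approx 6.5$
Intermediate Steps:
$u{\left(Z \right)} = \frac{Z}{30}$ ($u{\left(Z \right)} = Z \frac{1}{30} = \frac{Z}{30}$)
$39 u{\left(Q{\left(-1 \right)} \right)} = 39 \cdot \frac{1}{30} \cdot 5 = 39 \cdot \frac{1}{6} = \frac{13}{2}$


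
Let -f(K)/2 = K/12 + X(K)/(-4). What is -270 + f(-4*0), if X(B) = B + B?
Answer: -270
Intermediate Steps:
X(B) = 2*B
f(K) = 5*K/6 (f(K) = -2*(K/12 + (2*K)/(-4)) = -2*(K*(1/12) + (2*K)*(-1/4)) = -2*(K/12 - K/2) = -(-5)*K/6 = 5*K/6)
-270 + f(-4*0) = -270 + 5*(-4*0)/6 = -270 + (5/6)*0 = -270 + 0 = -270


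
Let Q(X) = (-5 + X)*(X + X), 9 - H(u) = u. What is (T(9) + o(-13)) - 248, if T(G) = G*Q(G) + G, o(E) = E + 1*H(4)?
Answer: 401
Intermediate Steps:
H(u) = 9 - u
o(E) = 5 + E (o(E) = E + 1*(9 - 1*4) = E + 1*(9 - 4) = E + 1*5 = E + 5 = 5 + E)
Q(X) = 2*X*(-5 + X) (Q(X) = (-5 + X)*(2*X) = 2*X*(-5 + X))
T(G) = G + 2*G**2*(-5 + G) (T(G) = G*(2*G*(-5 + G)) + G = 2*G**2*(-5 + G) + G = G + 2*G**2*(-5 + G))
(T(9) + o(-13)) - 248 = (9*(1 + 2*9*(-5 + 9)) + (5 - 13)) - 248 = (9*(1 + 2*9*4) - 8) - 248 = (9*(1 + 72) - 8) - 248 = (9*73 - 8) - 248 = (657 - 8) - 248 = 649 - 248 = 401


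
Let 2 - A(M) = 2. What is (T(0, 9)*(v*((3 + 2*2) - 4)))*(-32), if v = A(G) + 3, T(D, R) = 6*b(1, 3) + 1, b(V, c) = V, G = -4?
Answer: -2016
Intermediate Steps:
A(M) = 0 (A(M) = 2 - 1*2 = 2 - 2 = 0)
T(D, R) = 7 (T(D, R) = 6*1 + 1 = 6 + 1 = 7)
v = 3 (v = 0 + 3 = 3)
(T(0, 9)*(v*((3 + 2*2) - 4)))*(-32) = (7*(3*((3 + 2*2) - 4)))*(-32) = (7*(3*((3 + 4) - 4)))*(-32) = (7*(3*(7 - 4)))*(-32) = (7*(3*3))*(-32) = (7*9)*(-32) = 63*(-32) = -2016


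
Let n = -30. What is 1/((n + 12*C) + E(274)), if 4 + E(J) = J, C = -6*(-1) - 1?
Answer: 1/300 ≈ 0.0033333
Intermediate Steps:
C = 5 (C = 6 - 1 = 5)
E(J) = -4 + J
1/((n + 12*C) + E(274)) = 1/((-30 + 12*5) + (-4 + 274)) = 1/((-30 + 60) + 270) = 1/(30 + 270) = 1/300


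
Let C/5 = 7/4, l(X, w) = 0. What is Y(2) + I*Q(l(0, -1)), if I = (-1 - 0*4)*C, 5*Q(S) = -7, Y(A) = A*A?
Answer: 65/4 ≈ 16.250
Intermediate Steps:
C = 35/4 (C = 5*(7/4) = 35/4 ≈ 8.7500)
Y(A) = A**2
Q(S) = -7/5 (Q(S) = (1/5)*(-7) = -7/5)
I = -35/4 (I = (-1 - 0*4)*(35/4) = (-1 - 1*0)*(35/4) = (-1 + 0)*(35/4) = -1*35/4 = -35/4 ≈ -8.7500)
Y(2) + I*Q(l(0, -1)) = 2**2 - 35/4*(-7/5) = 4 + 49/4 = 65/4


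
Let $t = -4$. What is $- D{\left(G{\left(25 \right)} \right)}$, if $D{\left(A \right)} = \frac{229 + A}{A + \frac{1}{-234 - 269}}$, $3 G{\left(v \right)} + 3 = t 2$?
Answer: $\frac{85007}{1384} \approx 61.421$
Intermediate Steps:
$G{\left(v \right)} = - \frac{11}{3}$ ($G{\left(v \right)} = -1 + \frac{\left(-4\right) 2}{3} = -1 + \frac{1}{3} \left(-8\right) = -1 - \frac{8}{3} = - \frac{11}{3}$)
$D{\left(A \right)} = \frac{229 + A}{- \frac{1}{503} + A}$ ($D{\left(A \right)} = \frac{229 + A}{A + \frac{1}{-503}} = \frac{229 + A}{A - \frac{1}{503}} = \frac{229 + A}{- \frac{1}{503} + A}$)
$- D{\left(G{\left(25 \right)} \right)} = - \frac{503 \left(229 - \frac{11}{3}\right)}{-1 + 503 \left(- \frac{11}{3}\right)} = - \frac{503 \cdot 676}{\left(-1 - \frac{5533}{3}\right) 3} = - \frac{503 \cdot 676}{\left(- \frac{5536}{3}\right) 3} = - \frac{503 \left(-3\right) 676}{5536 \cdot 3} = \left(-1\right) \left(- \frac{85007}{1384}\right) = \frac{85007}{1384}$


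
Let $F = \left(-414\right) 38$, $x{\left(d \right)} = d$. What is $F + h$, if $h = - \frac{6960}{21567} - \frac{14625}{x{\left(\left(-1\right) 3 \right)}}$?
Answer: $- \frac{78053293}{7189} \approx -10857.0$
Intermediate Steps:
$F = -15732$
$h = \frac{35044055}{7189}$ ($h = - \frac{6960}{21567} - \frac{14625}{\left(-1\right) 3} = \left(-6960\right) \frac{1}{21567} - \frac{14625}{-3} = - \frac{2320}{7189} - -4875 = - \frac{2320}{7189} + 4875 = \frac{35044055}{7189} \approx 4874.7$)
$F + h = -15732 + \frac{35044055}{7189} = - \frac{78053293}{7189}$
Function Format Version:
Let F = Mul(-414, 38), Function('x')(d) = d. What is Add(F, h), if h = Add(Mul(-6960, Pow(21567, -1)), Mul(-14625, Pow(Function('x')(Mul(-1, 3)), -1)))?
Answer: Rational(-78053293, 7189) ≈ -10857.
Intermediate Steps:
F = -15732
h = Rational(35044055, 7189) (h = Add(Mul(-6960, Pow(21567, -1)), Mul(-14625, Pow(Mul(-1, 3), -1))) = Add(Mul(-6960, Rational(1, 21567)), Mul(-14625, Pow(-3, -1))) = Add(Rational(-2320, 7189), Mul(-14625, Rational(-1, 3))) = Add(Rational(-2320, 7189), 4875) = Rational(35044055, 7189) ≈ 4874.7)
Add(F, h) = Add(-15732, Rational(35044055, 7189)) = Rational(-78053293, 7189)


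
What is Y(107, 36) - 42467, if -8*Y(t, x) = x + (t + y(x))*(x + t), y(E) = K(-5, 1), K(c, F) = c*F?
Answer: -177179/4 ≈ -44295.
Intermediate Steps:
K(c, F) = F*c
y(E) = -5 (y(E) = 1*(-5) = -5)
Y(t, x) = -x/8 - (-5 + t)*(t + x)/8 (Y(t, x) = -(x + (t - 5)*(x + t))/8 = -(x + (-5 + t)*(t + x))/8 = -x/8 - (-5 + t)*(t + x)/8)
Y(107, 36) - 42467 = ((½)*36 - ⅛*107² + (5/8)*107 - ⅛*107*36) - 42467 = (18 - ⅛*11449 + 535/8 - 963/2) - 42467 = (18 - 11449/8 + 535/8 - 963/2) - 42467 = -7311/4 - 42467 = -177179/4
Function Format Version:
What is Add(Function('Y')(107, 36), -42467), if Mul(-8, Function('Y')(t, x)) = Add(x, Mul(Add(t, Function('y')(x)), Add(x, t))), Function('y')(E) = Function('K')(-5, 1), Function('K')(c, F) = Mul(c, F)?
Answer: Rational(-177179, 4) ≈ -44295.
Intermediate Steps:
Function('K')(c, F) = Mul(F, c)
Function('y')(E) = -5 (Function('y')(E) = Mul(1, -5) = -5)
Function('Y')(t, x) = Add(Mul(Rational(-1, 8), x), Mul(Rational(-1, 8), Add(-5, t), Add(t, x))) (Function('Y')(t, x) = Mul(Rational(-1, 8), Add(x, Mul(Add(t, -5), Add(x, t)))) = Mul(Rational(-1, 8), Add(x, Mul(Add(-5, t), Add(t, x)))) = Add(Mul(Rational(-1, 8), x), Mul(Rational(-1, 8), Add(-5, t), Add(t, x))))
Add(Function('Y')(107, 36), -42467) = Add(Add(Mul(Rational(1, 2), 36), Mul(Rational(-1, 8), Pow(107, 2)), Mul(Rational(5, 8), 107), Mul(Rational(-1, 8), 107, 36)), -42467) = Add(Add(18, Mul(Rational(-1, 8), 11449), Rational(535, 8), Rational(-963, 2)), -42467) = Add(Add(18, Rational(-11449, 8), Rational(535, 8), Rational(-963, 2)), -42467) = Add(Rational(-7311, 4), -42467) = Rational(-177179, 4)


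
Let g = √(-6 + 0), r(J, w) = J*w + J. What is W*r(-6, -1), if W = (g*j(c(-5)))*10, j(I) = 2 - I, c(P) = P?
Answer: 0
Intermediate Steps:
r(J, w) = J + J*w
g = I*√6 (g = √(-6) = I*√6 ≈ 2.4495*I)
W = 70*I*√6 (W = ((I*√6)*(2 - 1*(-5)))*10 = ((I*√6)*(2 + 5))*10 = ((I*√6)*7)*10 = (7*I*√6)*10 = 70*I*√6 ≈ 171.46*I)
W*r(-6, -1) = (70*I*√6)*(-6*(1 - 1)) = (70*I*√6)*(-6*0) = (70*I*√6)*0 = 0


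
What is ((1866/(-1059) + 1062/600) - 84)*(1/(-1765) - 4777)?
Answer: 12499217923057/31152250 ≈ 4.0123e+5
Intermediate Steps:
((1866/(-1059) + 1062/600) - 84)*(1/(-1765) - 4777) = ((1866*(-1/1059) + 1062*(1/600)) - 84)*(-1/1765 - 4777) = ((-622/353 + 177/100) - 84)*(-8431406/1765) = (281/35300 - 84)*(-8431406/1765) = -2964919/35300*(-8431406/1765) = 12499217923057/31152250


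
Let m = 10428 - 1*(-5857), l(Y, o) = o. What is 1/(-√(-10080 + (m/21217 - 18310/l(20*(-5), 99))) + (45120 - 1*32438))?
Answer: 26638325406/337848802538587 + 21*I*√102689040167285/337848802538587 ≈ 7.8847e-5 + 6.2988e-7*I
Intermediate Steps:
m = 16285 (m = 10428 + 5857 = 16285)
1/(-√(-10080 + (m/21217 - 18310/l(20*(-5), 99))) + (45120 - 1*32438)) = 1/(-√(-10080 + (16285/21217 - 18310/99)) + (45120 - 1*32438)) = 1/(-√(-10080 + (16285*(1/21217) - 18310*1/99)) + (45120 - 32438)) = 1/(-√(-10080 + (16285/21217 - 18310/99)) + 12682) = 1/(-√(-10080 - 386871055/2100483) + 12682) = 1/(-√(-21559739695/2100483) + 12682) = 1/(-I*√102689040167285/100023 + 12682) = 1/(12682 - I*√102689040167285/100023)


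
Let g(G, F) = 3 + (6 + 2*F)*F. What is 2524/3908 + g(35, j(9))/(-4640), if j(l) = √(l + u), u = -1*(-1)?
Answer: 2905369/4533280 - 3*√10/2320 ≈ 0.63681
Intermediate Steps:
u = 1
j(l) = √(1 + l) (j(l) = √(l + 1) = √(1 + l))
g(G, F) = 3 + F*(6 + 2*F)
2524/3908 + g(35, j(9))/(-4640) = 2524/3908 + (3 + 2*(√(1 + 9))² + 6*√(1 + 9))/(-4640) = 2524*(1/3908) + (3 + 2*(√10)² + 6*√10)*(-1/4640) = 631/977 + (3 + 2*10 + 6*√10)*(-1/4640) = 631/977 + (3 + 20 + 6*√10)*(-1/4640) = 631/977 + (23 + 6*√10)*(-1/4640) = 631/977 + (-23/4640 - 3*√10/2320) = 2905369/4533280 - 3*√10/2320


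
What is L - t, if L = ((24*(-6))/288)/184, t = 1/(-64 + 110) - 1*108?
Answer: 39735/368 ≈ 107.98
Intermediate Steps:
t = -4967/46 (t = 1/46 - 108 = -4967/46 ≈ -107.98)
L = -1/368 (L = -144*1/288*(1/184) = -½*1/184 = -1/368 ≈ -0.0027174)
L - t = -1/368 - 1*(-4967/46) = -1/368 + 4967/46 = 39735/368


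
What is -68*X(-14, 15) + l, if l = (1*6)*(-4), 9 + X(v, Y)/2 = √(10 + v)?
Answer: 1200 - 272*I ≈ 1200.0 - 272.0*I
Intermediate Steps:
X(v, Y) = -18 + 2*√(10 + v)
l = -24 (l = 6*(-4) = -24)
-68*X(-14, 15) + l = -68*(-18 + 2*√(10 - 14)) - 24 = -68*(-18 + 2*√(-4)) - 24 = -68*(-18 + 2*(2*I)) - 24 = -68*(-18 + 4*I) - 24 = (1224 - 272*I) - 24 = 1200 - 272*I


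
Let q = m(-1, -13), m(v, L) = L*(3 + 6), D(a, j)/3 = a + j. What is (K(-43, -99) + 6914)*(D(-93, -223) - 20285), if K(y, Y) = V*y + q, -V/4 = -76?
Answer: 133237075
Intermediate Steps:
V = 304 (V = -4*(-76) = 304)
D(a, j) = 3*a + 3*j (D(a, j) = 3*(a + j) = 3*a + 3*j)
m(v, L) = 9*L (m(v, L) = L*9 = 9*L)
q = -117 (q = 9*(-13) = -117)
K(y, Y) = -117 + 304*y (K(y, Y) = 304*y - 117 = -117 + 304*y)
(K(-43, -99) + 6914)*(D(-93, -223) - 20285) = ((-117 + 304*(-43)) + 6914)*((3*(-93) + 3*(-223)) - 20285) = ((-117 - 13072) + 6914)*((-279 - 669) - 20285) = (-13189 + 6914)*(-948 - 20285) = -6275*(-21233) = 133237075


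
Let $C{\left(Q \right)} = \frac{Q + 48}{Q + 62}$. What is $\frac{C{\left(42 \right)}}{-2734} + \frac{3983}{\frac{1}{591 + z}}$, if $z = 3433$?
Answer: $\frac{2278610699411}{142168} \approx 1.6028 \cdot 10^{7}$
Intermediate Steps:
$C{\left(Q \right)} = \frac{48 + Q}{62 + Q}$
$\frac{C{\left(42 \right)}}{-2734} + \frac{3983}{\frac{1}{591 + z}} = \frac{\frac{1}{62 + 42} \left(48 + 42\right)}{-2734} + \frac{3983}{\frac{1}{591 + 3433}} = \frac{1}{104} \cdot 90 \left(- \frac{1}{2734}\right) + \frac{3983}{\frac{1}{4024}} = \frac{1}{104} \cdot 90 \left(- \frac{1}{2734}\right) + 3983 \frac{1}{\frac{1}{4024}} = \frac{45}{52} \left(- \frac{1}{2734}\right) + 3983 \cdot 4024 = - \frac{45}{142168} + 16027592 = \frac{2278610699411}{142168}$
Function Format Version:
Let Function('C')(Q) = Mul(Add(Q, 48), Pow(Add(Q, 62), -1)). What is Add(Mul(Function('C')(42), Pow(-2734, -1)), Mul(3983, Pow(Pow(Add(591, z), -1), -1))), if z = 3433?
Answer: Rational(2278610699411, 142168) ≈ 1.6028e+7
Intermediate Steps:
Function('C')(Q) = Mul(Pow(Add(62, Q), -1), Add(48, Q)) (Function('C')(Q) = Mul(Add(48, Q), Pow(Add(62, Q), -1)) = Mul(Pow(Add(62, Q), -1), Add(48, Q)))
Add(Mul(Function('C')(42), Pow(-2734, -1)), Mul(3983, Pow(Pow(Add(591, z), -1), -1))) = Add(Mul(Mul(Pow(Add(62, 42), -1), Add(48, 42)), Pow(-2734, -1)), Mul(3983, Pow(Pow(Add(591, 3433), -1), -1))) = Add(Mul(Mul(Pow(104, -1), 90), Rational(-1, 2734)), Mul(3983, Pow(Pow(4024, -1), -1))) = Add(Mul(Mul(Rational(1, 104), 90), Rational(-1, 2734)), Mul(3983, Pow(Rational(1, 4024), -1))) = Add(Mul(Rational(45, 52), Rational(-1, 2734)), Mul(3983, 4024)) = Add(Rational(-45, 142168), 16027592) = Rational(2278610699411, 142168)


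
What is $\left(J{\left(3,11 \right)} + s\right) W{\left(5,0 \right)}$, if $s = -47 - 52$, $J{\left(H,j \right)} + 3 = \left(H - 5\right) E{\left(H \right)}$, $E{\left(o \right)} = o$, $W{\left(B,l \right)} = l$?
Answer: $0$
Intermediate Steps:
$J{\left(H,j \right)} = -3 + H \left(-5 + H\right)$ ($J{\left(H,j \right)} = -3 + \left(H - 5\right) H = -3 + \left(-5 + H\right) H = -3 + H \left(-5 + H\right)$)
$s = -99$ ($s = -47 - 52 = -99$)
$\left(J{\left(3,11 \right)} + s\right) W{\left(5,0 \right)} = \left(\left(-3 + 3^{2} - 15\right) - 99\right) 0 = \left(\left(-3 + 9 - 15\right) - 99\right) 0 = \left(-9 - 99\right) 0 = \left(-108\right) 0 = 0$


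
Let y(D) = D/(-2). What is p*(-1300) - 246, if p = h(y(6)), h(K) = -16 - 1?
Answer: 21854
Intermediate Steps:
y(D) = -D/2 (y(D) = D*(-½) = -D/2)
h(K) = -17
p = -17
p*(-1300) - 246 = -17*(-1300) - 246 = 22100 - 246 = 21854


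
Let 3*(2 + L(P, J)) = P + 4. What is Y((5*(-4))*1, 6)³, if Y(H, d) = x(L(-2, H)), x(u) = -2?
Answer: -8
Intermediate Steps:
L(P, J) = -⅔ + P/3 (L(P, J) = -2 + (P + 4)/3 = -2 + (4 + P)/3 = -2 + (4/3 + P/3) = -⅔ + P/3)
Y(H, d) = -2
Y((5*(-4))*1, 6)³ = (-2)³ = -8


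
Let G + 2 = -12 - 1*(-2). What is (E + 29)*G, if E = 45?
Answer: -888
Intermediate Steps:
G = -12 (G = -2 + (-12 - 1*(-2)) = -2 + (-12 + 2) = -2 - 10 = -12)
(E + 29)*G = (45 + 29)*(-12) = 74*(-12) = -888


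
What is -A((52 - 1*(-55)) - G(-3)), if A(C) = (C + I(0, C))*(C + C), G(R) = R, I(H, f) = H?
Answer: -24200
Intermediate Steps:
A(C) = 2*C² (A(C) = (C + 0)*(C + C) = C*(2*C) = 2*C²)
-A((52 - 1*(-55)) - G(-3)) = -2*((52 - 1*(-55)) - 1*(-3))² = -2*((52 + 55) + 3)² = -2*(107 + 3)² = -2*110² = -2*12100 = -1*24200 = -24200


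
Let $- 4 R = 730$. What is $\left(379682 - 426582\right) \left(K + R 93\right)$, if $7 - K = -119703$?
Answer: $-4818388750$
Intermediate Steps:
$K = 119710$ ($K = 7 - -119703 = 7 + 119703 = 119710$)
$R = - \frac{365}{2}$ ($R = \left(- \frac{1}{4}\right) 730 = - \frac{365}{2} \approx -182.5$)
$\left(379682 - 426582\right) \left(K + R 93\right) = \left(379682 - 426582\right) \left(119710 - \frac{33945}{2}\right) = - 46900 \left(119710 - \frac{33945}{2}\right) = \left(-46900\right) \frac{205475}{2} = -4818388750$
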